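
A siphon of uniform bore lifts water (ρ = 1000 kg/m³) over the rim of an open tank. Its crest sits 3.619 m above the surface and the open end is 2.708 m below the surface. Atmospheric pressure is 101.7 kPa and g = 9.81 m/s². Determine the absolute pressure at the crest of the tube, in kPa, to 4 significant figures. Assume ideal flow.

From the surface to the outlet (both open to atmosphere, surface at rest): v = √(2g·h_out) = √(2·9.81·2.708) = 7.289 m/s.
With constant cross-section the crest speed equals v; applying Bernoulli from the surface up to the crest, P_top = P_atm − ½ρv² − ρg·h_top.
P_top = 101700 − ½·1000·7.289² − 1000·9.81·3.619 = 39630 Pa.

P_top ≈ 39.63 kPa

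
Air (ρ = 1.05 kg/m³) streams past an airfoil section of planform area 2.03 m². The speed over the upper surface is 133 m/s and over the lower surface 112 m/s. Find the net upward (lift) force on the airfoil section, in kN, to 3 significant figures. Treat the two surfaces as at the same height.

F = 5.48 kN

With equal heights on the two surfaces, Bernoulli gives P_lower − P_upper = ½ρ(v_upper² − v_lower²).
ΔP = ½·1.05·(133² − 112²) = 2700 Pa.
Lift = ΔP · A = 2700 × 2.03 = 5480 N.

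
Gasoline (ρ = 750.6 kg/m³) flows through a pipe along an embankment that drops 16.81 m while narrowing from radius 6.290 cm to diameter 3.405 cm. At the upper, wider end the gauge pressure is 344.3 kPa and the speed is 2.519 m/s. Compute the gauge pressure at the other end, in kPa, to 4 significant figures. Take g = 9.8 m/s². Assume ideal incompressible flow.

Continuity gives A₁v₁ = A₂v₂, so v₂ = (124.3 cm²)/(9.106 cm²) × 2.519 m/s = 34.38 m/s.
Bernoulli: P₁ + ½ρv₁² + ρg h₁ = P₂ + ½ρv₂² + ρg h₂, so P₂ = P₁ + ½ρ(v₁² − v₂²) − ρg(h₂ − h₁).
P₂ = 344300 + ½·750.6·(2.519² − 34.38²) − 750.6·9.8·(−16.81) = 344300 + (-441300) − (-123700) = 26630 Pa.

P₂ ≈ 26.63 kPa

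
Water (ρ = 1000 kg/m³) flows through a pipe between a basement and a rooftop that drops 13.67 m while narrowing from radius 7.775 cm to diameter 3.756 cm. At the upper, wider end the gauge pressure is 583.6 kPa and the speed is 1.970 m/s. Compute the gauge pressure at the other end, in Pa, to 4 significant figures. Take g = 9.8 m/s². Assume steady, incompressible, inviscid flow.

By continuity, v₂ = v₁·A₁/A₂ = 1.970·(189.9/11.08) = 33.77 m/s.
Energy conservation along the streamline gives P₂ = P₁ − ½ρ(v₂² − v₁²) − ρg(h₂ − h₁).
P₂ = 583600 + ½·1000·(1.970² − 33.77²) − 1000·9.8·(−13.67) = 583600 + (-568100) − (-134000) = 149400 Pa.

P₂ = 149400 Pa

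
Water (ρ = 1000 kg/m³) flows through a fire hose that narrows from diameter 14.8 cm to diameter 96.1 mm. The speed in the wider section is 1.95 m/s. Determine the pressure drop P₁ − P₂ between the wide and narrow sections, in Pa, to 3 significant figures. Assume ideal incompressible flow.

The volume flow rate is constant, so v₂ = (A₁/A₂)v₁ = (172/72.5)·1.95 = 4.62 m/s.
The pipe is horizontal, so Bernoulli reduces to P₁ + ½ρv₁² = P₂ + ½ρv₂².
P₁ − P₂ = ½·1000·(4.62² − 1.95²) = ½·1000·17.6 = 8790 Pa.

ΔP ≈ 8790 Pa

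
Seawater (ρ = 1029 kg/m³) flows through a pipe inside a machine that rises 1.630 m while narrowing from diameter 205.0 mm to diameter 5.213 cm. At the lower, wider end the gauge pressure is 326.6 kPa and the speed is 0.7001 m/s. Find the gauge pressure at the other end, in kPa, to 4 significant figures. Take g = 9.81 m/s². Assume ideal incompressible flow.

250.1 kPa

Continuity gives A₁v₁ = A₂v₂, so v₂ = (330.1 cm²)/(21.34 cm²) × 0.7001 m/s = 10.83 m/s.
Bernoulli: P₁ + ½ρv₁² + ρg h₁ = P₂ + ½ρv₂² + ρg h₂, so P₂ = P₁ + ½ρ(v₁² − v₂²) − ρg(h₂ − h₁).
P₂ = 326600 + ½·1029·(0.7001² − 10.83²) − 1029·9.81·(+1.630) = 326600 + (-60060) − (16450) = 250100 Pa.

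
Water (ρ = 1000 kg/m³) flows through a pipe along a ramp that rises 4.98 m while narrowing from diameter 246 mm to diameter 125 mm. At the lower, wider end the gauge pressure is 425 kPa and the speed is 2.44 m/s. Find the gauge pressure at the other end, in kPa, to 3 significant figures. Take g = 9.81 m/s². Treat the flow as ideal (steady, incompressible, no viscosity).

By continuity, v₂ = v₁·A₁/A₂ = 2.44·(475/123) = 9.45 m/s.
Applying Bernoulli between the two ends and solving for P₂: P₂ = P₁ + ½ρ(v₁² − v₂²) − ρgΔh.
P₂ = 425000 + ½·1000·(2.44² − 9.45²) − 1000·9.81·(+4.98) = 425000 + (-41700) − (48900) = 334000 Pa.

P₂ = 334 kPa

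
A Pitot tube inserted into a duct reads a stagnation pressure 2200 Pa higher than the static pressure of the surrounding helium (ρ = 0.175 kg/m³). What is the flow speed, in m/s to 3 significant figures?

Bernoulli between the free stream and the stagnation point: ½ρv² = P_stag − P_static.
v = √(2ΔP/ρ) = √(2·2200/0.175) = 159 m/s.

v = 159 m/s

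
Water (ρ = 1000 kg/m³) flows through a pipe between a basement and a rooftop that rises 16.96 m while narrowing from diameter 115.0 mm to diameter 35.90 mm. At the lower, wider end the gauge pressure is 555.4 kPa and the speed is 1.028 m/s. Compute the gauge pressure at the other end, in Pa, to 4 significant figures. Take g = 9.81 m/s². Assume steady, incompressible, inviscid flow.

By continuity, v₂ = v₁·A₁/A₂ = 1.028·(103.9/10.12) = 10.55 m/s.
Energy conservation along the streamline gives P₂ = P₁ − ½ρ(v₂² − v₁²) − ρg(h₂ − h₁).
P₂ = 555400 + ½·1000·(1.028² − 10.55²) − 1000·9.81·(+16.96) = 555400 + (-55110) − (166400) = 333900 Pa.

333900 Pa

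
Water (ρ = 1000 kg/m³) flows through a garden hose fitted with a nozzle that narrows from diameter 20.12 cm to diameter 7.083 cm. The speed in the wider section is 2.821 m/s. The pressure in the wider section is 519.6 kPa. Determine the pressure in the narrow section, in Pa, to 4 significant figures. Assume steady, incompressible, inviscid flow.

P₂ ≈ 264500 Pa

Mass conservation (A₁v₁ = A₂v₂) gives v₂ = 2.821 × 317.9/39.40 = 22.76 m/s.
With no height change, Bernoulli's equation is P₁ + ½ρv₁² = P₂ + ½ρv₂².
P₂ = P₁ − ½ρ(v₂² − v₁²) = 519600 − ½·1000·(22.76² − 2.821²) = 519600 − 255100 = 264500 Pa.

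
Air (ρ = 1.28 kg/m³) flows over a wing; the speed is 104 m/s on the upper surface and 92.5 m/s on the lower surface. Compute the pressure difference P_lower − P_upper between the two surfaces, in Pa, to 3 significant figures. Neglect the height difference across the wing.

With negligible Δh, P + ½ρv² is constant, so P_low − P_up = ½ρ(v_up² − v_low²).
ΔP = ½·1.28·(104² − 92.5²) = 1450 Pa.

1450 Pa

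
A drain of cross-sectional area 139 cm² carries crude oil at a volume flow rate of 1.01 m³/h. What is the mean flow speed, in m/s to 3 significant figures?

Q = 1.01 m³/h = 0.000281 m³/s.
v = Q/A = 0.000281 / 0.0139 = 0.0202 m/s.

v = 0.0202 m/s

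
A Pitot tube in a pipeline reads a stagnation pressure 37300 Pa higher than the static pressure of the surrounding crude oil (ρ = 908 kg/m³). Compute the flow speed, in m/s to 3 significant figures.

v = 9.06 m/s

At the stagnation point the flow is brought to rest, so Bernoulli gives P_stag − P_static = ½ρv².
v = √(2ΔP/ρ) = √(2·37300/908) = 9.06 m/s.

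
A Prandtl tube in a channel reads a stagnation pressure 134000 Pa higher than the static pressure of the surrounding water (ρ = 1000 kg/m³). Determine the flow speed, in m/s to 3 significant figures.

Bernoulli between the free stream and the stagnation point: ½ρv² = P_stag − P_static.
v = √(2ΔP/ρ) = √(2·134000/1000) = 16.4 m/s.

v ≈ 16.4 m/s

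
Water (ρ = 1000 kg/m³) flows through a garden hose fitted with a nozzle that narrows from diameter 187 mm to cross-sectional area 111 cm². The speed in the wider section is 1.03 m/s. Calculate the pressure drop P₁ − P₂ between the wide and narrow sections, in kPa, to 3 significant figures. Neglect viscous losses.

Continuity gives A₁v₁ = A₂v₂, so v₂ = (275 cm²)/(111 cm²) × 1.03 m/s = 2.55 m/s.
Along the horizontal streamline, P + ½ρv² is constant.
P₁ − P₂ = ½·1000·(2.55² − 1.03²) = ½·1000·5.43 = 2720 Pa.

ΔP = 2.72 kPa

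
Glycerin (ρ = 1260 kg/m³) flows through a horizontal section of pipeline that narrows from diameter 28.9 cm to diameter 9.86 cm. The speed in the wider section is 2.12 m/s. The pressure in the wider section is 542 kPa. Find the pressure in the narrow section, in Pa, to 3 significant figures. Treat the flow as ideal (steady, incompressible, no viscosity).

By continuity, v₂ = v₁·A₁/A₂ = 2.12·(656/76.4) = 18.2 m/s.
The pipe is horizontal, so Bernoulli reduces to P₁ + ½ρv₁² = P₂ + ½ρv₂².
P₂ = P₁ − ½ρ(v₂² − v₁²) = 542000 − ½·1260·(18.2² − 2.12²) = 542000 − 206000 = 336000 Pa.

P₂ ≈ 336000 Pa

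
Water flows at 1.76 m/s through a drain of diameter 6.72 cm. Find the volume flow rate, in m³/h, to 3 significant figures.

Q = 22.5 m³/h

Q = A·v = 0.00355 m² × 1.76 m/s = 0.00624 m³/s.
Converting: 0.00624 m³/s × 3600 = 22.5 m³/h.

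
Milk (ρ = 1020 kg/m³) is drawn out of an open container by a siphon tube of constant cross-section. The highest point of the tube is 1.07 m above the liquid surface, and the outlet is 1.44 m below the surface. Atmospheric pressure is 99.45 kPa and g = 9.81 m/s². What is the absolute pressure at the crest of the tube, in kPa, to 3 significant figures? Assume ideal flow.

From the surface to the outlet (both open to atmosphere, surface at rest): v = √(2g·h_out) = √(2·9.81·1.44) = 5.32 m/s.
Continuity keeps v the same throughout the tube; from surface to crest, P_atm + 0 = P_top + ½ρv² + ρg·h_top.
P_top = 99450 − ½·1020·5.32² − 1020·9.81·1.07 = 74300 Pa.

P_top ≈ 74.3 kPa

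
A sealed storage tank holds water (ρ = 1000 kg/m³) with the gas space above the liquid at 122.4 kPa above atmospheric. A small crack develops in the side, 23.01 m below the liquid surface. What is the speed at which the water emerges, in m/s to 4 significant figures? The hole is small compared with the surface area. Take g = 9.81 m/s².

Take point 1 at the surface (v₁ ≈ 0) and point 2 at the hole (at atmospheric pressure). Bernoulli: P₁ + ρg h = P_atm + ½ρv₂².
With P₁ − P_atm = 122400 Pa, v₂ = √(2gh + 2ΔP/ρ) = √(2·9.81·23.01 + 2·122400/1000) = 26.39 m/s.

v = 26.39 m/s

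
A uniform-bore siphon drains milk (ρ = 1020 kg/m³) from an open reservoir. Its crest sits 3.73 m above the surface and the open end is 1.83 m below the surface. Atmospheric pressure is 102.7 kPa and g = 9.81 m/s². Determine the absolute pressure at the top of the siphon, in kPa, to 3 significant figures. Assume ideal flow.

From the surface to the outlet (both open to atmosphere, surface at rest): v = √(2g·h_out) = √(2·9.81·1.83) = 5.99 m/s.
With constant cross-section the crest speed equals v; applying Bernoulli from the surface up to the crest, P_top = P_atm − ½ρv² − ρg·h_top.
P_top = 102700 − ½·1020·5.99² − 1020·9.81·3.73 = 47100 Pa.

P_top ≈ 47.1 kPa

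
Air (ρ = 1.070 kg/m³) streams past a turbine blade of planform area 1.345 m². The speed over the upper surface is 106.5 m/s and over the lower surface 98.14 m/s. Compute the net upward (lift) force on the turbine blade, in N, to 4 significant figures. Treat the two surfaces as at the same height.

F = 1231 N

With equal heights on the two surfaces, Bernoulli gives P_lower − P_upper = ½ρ(v_upper² − v_lower²).
ΔP = ½·1.070·(106.5² − 98.14²) = 915.3 Pa.
Lift = ΔP · A = 915.3 × 1.345 = 1231 N.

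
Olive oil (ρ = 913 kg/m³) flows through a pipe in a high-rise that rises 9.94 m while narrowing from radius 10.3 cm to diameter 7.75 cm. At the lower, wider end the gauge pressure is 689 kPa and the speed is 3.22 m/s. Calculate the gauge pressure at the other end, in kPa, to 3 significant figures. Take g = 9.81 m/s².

Continuity gives A₁v₁ = A₂v₂, so v₂ = (333 cm²)/(47.2 cm²) × 3.22 m/s = 22.8 m/s.
Energy conservation along the streamline gives P₂ = P₁ − ½ρ(v₂² − v₁²) − ρg(h₂ − h₁).
P₂ = 689000 + ½·913·(3.22² − 22.8²) − 913·9.81·(+9.94) = 689000 + (-232000) − (89000) = 368000 Pa.

P₂ ≈ 368 kPa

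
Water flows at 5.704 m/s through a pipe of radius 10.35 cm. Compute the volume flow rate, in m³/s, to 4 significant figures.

Q = A·v = 0.03365 m² × 5.704 m/s = 0.1920 m³/s.

Q ≈ 0.1920 m³/s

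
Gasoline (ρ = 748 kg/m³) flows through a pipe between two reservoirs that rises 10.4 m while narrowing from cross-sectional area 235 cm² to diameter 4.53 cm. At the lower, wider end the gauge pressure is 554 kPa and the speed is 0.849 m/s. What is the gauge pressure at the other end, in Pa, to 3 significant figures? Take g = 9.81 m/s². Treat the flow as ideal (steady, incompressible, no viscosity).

Mass conservation (A₁v₁ = A₂v₂) gives v₂ = 0.849 × 235/16.1 = 12.4 m/s.
Applying Bernoulli between the two ends and solving for P₂: P₂ = P₁ + ½ρ(v₁² − v₂²) − ρgΔh.
P₂ = 554000 + ½·748·(0.849² − 12.4²) − 748·9.81·(+10.4) = 554000 + (-57000) − (76300) = 421000 Pa.

P₂ ≈ 421000 Pa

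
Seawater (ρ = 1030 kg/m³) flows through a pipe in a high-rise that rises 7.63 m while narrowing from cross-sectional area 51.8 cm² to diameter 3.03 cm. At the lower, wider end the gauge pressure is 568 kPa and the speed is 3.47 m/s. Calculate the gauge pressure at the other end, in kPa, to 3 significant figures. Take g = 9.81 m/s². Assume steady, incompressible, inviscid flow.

Continuity gives A₁v₁ = A₂v₂, so v₂ = (51.8 cm²)/(7.21 cm²) × 3.47 m/s = 24.9 m/s.
Energy conservation along the streamline gives P₂ = P₁ − ½ρ(v₂² − v₁²) − ρg(h₂ − h₁).
P₂ = 568000 + ½·1030·(3.47² − 24.9²) − 1030·9.81·(+7.63) = 568000 + (-314000) − (77100) = 177000 Pa.

177 kPa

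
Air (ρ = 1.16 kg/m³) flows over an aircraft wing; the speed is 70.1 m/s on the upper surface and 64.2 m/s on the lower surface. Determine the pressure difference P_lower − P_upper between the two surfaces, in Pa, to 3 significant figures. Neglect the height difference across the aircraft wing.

ΔP ≈ 460 Pa

With negligible Δh, P + ½ρv² is constant, so P_low − P_up = ½ρ(v_up² − v_low²).
ΔP = ½·1.16·(70.1² − 64.2²) = 460 Pa.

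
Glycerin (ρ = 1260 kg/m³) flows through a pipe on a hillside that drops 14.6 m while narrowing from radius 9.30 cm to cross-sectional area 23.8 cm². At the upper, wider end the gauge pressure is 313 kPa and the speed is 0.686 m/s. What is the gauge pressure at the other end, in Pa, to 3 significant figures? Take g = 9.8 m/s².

By continuity, v₂ = v₁·A₁/A₂ = 0.686·(272/23.8) = 7.83 m/s.
Energy conservation along the streamline gives P₂ = P₁ − ½ρ(v₂² − v₁²) − ρg(h₂ − h₁).
P₂ = 313000 + ½·1260·(0.686² − 7.83²) − 1260·9.8·(−14.6) = 313000 + (-38300) − (-180000) = 455000 Pa.

455000 Pa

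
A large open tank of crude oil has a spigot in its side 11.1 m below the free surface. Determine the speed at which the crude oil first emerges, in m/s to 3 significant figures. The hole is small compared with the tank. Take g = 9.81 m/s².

With the surface at rest and both surface and jet at atmospheric pressure, Bernoulli gives ρg h = ½ρv², so v = √(2gh) = √(2·9.81·11.1) = 14.8 m/s.

v ≈ 14.8 m/s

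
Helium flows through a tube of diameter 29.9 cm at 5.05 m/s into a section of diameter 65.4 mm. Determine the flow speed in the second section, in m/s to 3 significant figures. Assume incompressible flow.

Mass conservation (A₁v₁ = A₂v₂) gives v₂ = 5.05 × 702/33.6 = 106 m/s.

v₂ ≈ 106 m/s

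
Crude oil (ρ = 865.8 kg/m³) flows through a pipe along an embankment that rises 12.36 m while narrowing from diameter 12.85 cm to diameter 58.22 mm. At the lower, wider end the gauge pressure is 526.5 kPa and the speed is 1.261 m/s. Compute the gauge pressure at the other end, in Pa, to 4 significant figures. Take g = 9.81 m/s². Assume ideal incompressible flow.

Mass conservation (A₁v₁ = A₂v₂) gives v₂ = 1.261 × 129.7/26.62 = 6.143 m/s.
Energy conservation along the streamline gives P₂ = P₁ − ½ρ(v₂² − v₁²) − ρg(h₂ − h₁).
P₂ = 526500 + ½·865.8·(1.261² − 6.143²) − 865.8·9.81·(+12.36) = 526500 + (-15650) − (105000) = 405900 Pa.

405900 Pa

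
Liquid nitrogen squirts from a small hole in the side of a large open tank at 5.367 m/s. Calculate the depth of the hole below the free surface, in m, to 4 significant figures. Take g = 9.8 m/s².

1.470 m

Inverting v = √(2gh) gives h = v² / 2g.
h = 5.367²/(2·9.8) = 28.80/19.60 = 1.470 m.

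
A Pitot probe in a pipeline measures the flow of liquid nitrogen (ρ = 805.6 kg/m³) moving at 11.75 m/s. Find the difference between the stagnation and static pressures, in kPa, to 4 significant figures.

At the stagnation point the flow is brought to rest, so Bernoulli gives P_stag − P_static = ½ρv².
ΔP = ½·805.6·11.75² = 55610 Pa.

ΔP ≈ 55.61 kPa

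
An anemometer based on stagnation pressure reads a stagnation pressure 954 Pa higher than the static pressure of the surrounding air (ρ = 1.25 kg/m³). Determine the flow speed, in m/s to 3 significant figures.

v = 39.1 m/s

Bernoulli between the free stream and the stagnation point: ½ρv² = P_stag − P_static.
v = √(2ΔP/ρ) = √(2·954/1.25) = 39.1 m/s.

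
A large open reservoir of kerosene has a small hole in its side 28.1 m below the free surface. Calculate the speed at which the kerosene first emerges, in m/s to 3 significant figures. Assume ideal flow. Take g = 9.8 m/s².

v = 23.5 m/s

Bernoulli from surface to hole (P equal, v_surface ≈ 0): v = √(2gh) = √(2×9.8×28.1) = 23.5 m/s.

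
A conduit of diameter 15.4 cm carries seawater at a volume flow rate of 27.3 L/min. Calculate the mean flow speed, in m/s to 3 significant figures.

Q = 27.3 L/min = 0.000455 m³/s.
v = Q/A = 0.000455 / 0.0186 = 0.0244 m/s.

0.0244 m/s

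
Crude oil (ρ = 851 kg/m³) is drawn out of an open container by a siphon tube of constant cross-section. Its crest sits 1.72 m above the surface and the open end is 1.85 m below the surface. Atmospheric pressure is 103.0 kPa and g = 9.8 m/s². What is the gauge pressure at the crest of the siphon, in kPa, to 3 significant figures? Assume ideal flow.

P_gauge = -29.8 kPa

Bernoulli surface→outlet gives ½v² = g·h_out, so v = √(2·9.8·1.85) = 6.02 m/s.
The bore is uniform, so the speed at the crest is the same v. Bernoulli surface→crest: P_atm = P_top + ½ρv² + ρg·h_top.
P_top = 103000 − ½·851·6.02² − 851·9.8·1.72 = 73200 Pa. So P_gauge = P_top − P_atm = -29800 Pa.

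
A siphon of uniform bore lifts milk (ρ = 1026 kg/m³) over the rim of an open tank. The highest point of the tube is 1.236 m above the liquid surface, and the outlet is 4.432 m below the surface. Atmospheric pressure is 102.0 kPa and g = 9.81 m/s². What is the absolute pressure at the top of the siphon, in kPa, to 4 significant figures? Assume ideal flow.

P_top ≈ 44.95 kPa

Bernoulli surface→outlet gives ½v² = g·h_out, so v = √(2·9.81·4.432) = 9.325 m/s.
Continuity keeps v the same throughout the tube; from surface to crest, P_atm + 0 = P_top + ½ρv² + ρg·h_top.
P_top = 102000 − ½·1026·9.325² − 1026·9.81·1.236 = 44950 Pa.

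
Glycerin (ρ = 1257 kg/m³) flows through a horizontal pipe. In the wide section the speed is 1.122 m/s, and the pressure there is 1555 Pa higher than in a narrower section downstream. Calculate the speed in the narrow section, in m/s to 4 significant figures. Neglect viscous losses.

With h₁ = h₂, rearranging Bernoulli gives v₂ = √(v₁² + 2ΔP/ρ).
v₂ = √(1.122² + 2·1555/1257) = √(1.259 + 2.474) = 1.932 m/s.

v₂ ≈ 1.932 m/s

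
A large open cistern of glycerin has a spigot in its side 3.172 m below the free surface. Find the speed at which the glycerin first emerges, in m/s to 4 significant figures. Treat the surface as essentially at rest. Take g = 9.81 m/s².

Torricelli's result v = √(2gh) gives v = √(2·9.81·3.172) = 7.889 m/s.

v = 7.889 m/s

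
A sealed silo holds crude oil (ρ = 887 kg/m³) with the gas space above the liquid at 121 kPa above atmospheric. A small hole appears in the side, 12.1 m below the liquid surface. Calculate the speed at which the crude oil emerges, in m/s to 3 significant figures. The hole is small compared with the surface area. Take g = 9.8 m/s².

v = 22.6 m/s

Take point 1 at the surface (v₁ ≈ 0) and point 2 at the hole (at atmospheric pressure). Bernoulli: P₁ + ρg h = P_atm + ½ρv₂².
With P₁ − P_atm = 121000 Pa, v₂ = √(2gh + 2ΔP/ρ) = √(2·9.8·12.1 + 2·121000/887) = 22.6 m/s.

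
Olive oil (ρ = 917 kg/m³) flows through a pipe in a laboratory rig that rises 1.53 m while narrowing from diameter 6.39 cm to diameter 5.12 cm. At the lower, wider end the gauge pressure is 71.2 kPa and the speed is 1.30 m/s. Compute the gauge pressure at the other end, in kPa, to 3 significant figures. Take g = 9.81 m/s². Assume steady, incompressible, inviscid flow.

56.3 kPa

The volume flow rate is constant, so v₂ = (A₁/A₂)v₁ = (32.1/20.6)·1.30 = 2.02 m/s.
Energy conservation along the streamline gives P₂ = P₁ − ½ρ(v₂² − v₁²) − ρg(h₂ − h₁).
P₂ = 71200 + ½·917·(1.30² − 2.02²) − 917·9.81·(+1.53) = 71200 + (-1110) − (13800) = 56300 Pa.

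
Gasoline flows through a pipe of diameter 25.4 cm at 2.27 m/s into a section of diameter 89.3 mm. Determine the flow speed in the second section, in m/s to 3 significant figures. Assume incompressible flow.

Continuity gives A₁v₁ = A₂v₂, so v₂ = (507 cm²)/(62.6 cm²) × 2.27 m/s = 18.4 m/s.

v₂ ≈ 18.4 m/s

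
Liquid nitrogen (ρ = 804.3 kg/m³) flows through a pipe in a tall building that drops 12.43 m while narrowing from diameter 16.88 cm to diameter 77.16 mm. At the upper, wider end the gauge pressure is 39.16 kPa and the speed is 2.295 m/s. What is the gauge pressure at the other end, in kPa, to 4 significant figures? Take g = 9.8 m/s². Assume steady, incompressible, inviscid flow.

P₂ ≈ 90.74 kPa

Continuity gives A₁v₁ = A₂v₂, so v₂ = (223.8 cm²)/(46.76 cm²) × 2.295 m/s = 10.98 m/s.
Applying Bernoulli between the two ends and solving for P₂: P₂ = P₁ + ½ρ(v₁² − v₂²) − ρgΔh.
P₂ = 39160 + ½·804.3·(2.295² − 10.98²) − 804.3·9.8·(−12.43) = 39160 + (-46400) − (-97980) = 90740 Pa.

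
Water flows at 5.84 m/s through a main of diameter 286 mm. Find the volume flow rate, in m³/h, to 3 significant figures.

Q = A·v = 0.0642 m² × 5.84 m/s = 0.375 m³/s.
Converting: 0.375 m³/s × 3600 = 1350 m³/h.

Q ≈ 1350 m³/h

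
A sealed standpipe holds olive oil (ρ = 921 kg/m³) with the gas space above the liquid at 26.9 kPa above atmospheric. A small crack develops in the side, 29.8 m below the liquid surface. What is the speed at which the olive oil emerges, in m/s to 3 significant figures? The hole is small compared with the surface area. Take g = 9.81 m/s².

Take point 1 at the surface (v₁ ≈ 0) and point 2 at the hole (at atmospheric pressure). Bernoulli: P₁ + ρg h = P_atm + ½ρv₂².
With P₁ − P_atm = 26900 Pa, v₂ = √(2gh + 2ΔP/ρ) = √(2·9.81·29.8 + 2·26900/921) = 25.4 m/s.

v = 25.4 m/s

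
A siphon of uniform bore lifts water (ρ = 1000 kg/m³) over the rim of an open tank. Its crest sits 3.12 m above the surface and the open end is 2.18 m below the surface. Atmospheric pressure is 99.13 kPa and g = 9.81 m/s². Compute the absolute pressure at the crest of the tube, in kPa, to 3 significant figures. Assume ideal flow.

47.1 kPa

The outlet speed comes from Torricelli: v = √(2g·2.18) = 6.54 m/s.
With constant cross-section the crest speed equals v; applying Bernoulli from the surface up to the crest, P_top = P_atm − ½ρv² − ρg·h_top.
P_top = 99130 − ½·1000·6.54² − 1000·9.81·3.12 = 47100 Pa.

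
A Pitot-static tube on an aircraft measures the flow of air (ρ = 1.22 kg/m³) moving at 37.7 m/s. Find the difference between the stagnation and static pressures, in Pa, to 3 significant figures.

867 Pa

Bernoulli between the free stream and the stagnation point: ½ρv² = P_stag − P_static.
ΔP = ½·1.22·37.7² = 867 Pa.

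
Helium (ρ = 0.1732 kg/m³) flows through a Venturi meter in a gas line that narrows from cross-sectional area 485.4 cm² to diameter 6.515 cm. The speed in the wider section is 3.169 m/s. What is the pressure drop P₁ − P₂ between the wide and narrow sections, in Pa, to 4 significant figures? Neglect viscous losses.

ΔP ≈ 183.5 Pa

Continuity gives A₁v₁ = A₂v₂, so v₂ = (485.4 cm²)/(33.34 cm²) × 3.169 m/s = 46.14 m/s.
The pipe is horizontal, so Bernoulli reduces to P₁ + ½ρv₁² = P₂ + ½ρv₂².
P₁ − P₂ = ½·0.1732·(46.14² − 3.169²) = ½·0.1732·2119 = 183.5 Pa.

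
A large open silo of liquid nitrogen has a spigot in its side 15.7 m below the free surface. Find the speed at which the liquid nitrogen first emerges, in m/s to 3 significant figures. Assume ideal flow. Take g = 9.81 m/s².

Bernoulli from surface to hole (P equal, v_surface ≈ 0): v = √(2gh) = √(2×9.81×15.7) = 17.6 m/s.

17.6 m/s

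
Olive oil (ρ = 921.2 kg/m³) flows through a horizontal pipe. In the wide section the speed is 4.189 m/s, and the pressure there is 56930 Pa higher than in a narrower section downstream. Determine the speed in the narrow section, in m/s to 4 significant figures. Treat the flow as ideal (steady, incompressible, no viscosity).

v₂ ≈ 11.88 m/s

Horizontal Bernoulli: P₁ + ½ρv₁² = P₂ + ½ρv₂², so v₂² = v₁² + 2(P₁ − P₂)/ρ.
v₂ = √(4.189² + 2·56930/921.2) = √(17.55 + 123.6) = 11.88 m/s.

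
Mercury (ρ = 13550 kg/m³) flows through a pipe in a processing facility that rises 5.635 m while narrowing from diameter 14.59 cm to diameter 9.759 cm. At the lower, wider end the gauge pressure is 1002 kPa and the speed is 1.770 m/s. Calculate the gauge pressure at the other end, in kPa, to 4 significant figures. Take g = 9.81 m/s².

P₂ ≈ 168.2 kPa

Continuity gives A₁v₁ = A₂v₂, so v₂ = (167.2 cm²)/(74.80 cm²) × 1.770 m/s = 3.956 m/s.
Applying Bernoulli between the two ends and solving for P₂: P₂ = P₁ + ½ρ(v₁² − v₂²) − ρgΔh.
P₂ = 1002000 + ½·13550·(1.770² − 3.956²) − 13550·9.81·(+5.635) = 1002000 + (-84810) − (749000) = 168200 Pa.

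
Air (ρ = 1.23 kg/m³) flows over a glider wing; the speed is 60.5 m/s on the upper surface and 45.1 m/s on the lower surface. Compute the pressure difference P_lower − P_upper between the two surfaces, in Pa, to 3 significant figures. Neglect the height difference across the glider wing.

Bernoulli (same height): P_lower − P_upper = ½ρ(v_upper² − v_lower²).
ΔP = ½·1.23·(60.5² − 45.1²) = 1000 Pa.

1000 Pa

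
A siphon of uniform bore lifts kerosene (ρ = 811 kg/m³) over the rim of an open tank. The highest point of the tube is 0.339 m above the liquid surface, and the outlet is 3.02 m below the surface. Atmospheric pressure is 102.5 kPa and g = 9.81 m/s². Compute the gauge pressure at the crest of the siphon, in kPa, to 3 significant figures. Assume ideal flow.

-26.7 kPa

The outlet speed comes from Torricelli: v = √(2g·3.02) = 7.70 m/s.
With constant cross-section the crest speed equals v; applying Bernoulli from the surface up to the crest, P_top = P_atm − ½ρv² − ρg·h_top.
P_top = 102500 − ½·811·7.70² − 811·9.81·0.339 = 75800 Pa. So P_gauge = P_top − P_atm = -26700 Pa.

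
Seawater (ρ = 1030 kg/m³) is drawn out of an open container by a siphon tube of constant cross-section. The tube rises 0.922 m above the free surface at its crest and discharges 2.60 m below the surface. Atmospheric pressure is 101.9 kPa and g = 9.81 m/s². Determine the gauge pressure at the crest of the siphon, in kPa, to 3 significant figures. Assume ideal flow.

P_gauge = -35.6 kPa

The outlet speed comes from Torricelli: v = √(2g·2.60) = 7.14 m/s.
The bore is uniform, so the speed at the crest is the same v. Bernoulli surface→crest: P_atm = P_top + ½ρv² + ρg·h_top.
P_top = 101900 − ½·1030·7.14² − 1030·9.81·0.922 = 66300 Pa. So P_gauge = P_top − P_atm = -35600 Pa.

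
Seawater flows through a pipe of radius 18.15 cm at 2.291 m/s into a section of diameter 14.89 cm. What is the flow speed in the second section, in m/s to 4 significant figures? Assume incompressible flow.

Continuity gives A₁v₁ = A₂v₂, so v₂ = (1035 cm²)/(174.1 cm²) × 2.291 m/s = 13.62 m/s.

v₂ ≈ 13.62 m/s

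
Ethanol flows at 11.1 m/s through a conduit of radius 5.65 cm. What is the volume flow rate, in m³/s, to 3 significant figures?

Q = A·v = 0.0100 m² × 11.1 m/s = 0.111 m³/s.

Q ≈ 0.111 m³/s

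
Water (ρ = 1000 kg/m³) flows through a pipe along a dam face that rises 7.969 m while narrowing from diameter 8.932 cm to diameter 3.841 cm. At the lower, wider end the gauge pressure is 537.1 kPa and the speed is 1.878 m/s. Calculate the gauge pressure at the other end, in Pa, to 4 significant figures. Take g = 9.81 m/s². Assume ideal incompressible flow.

Mass conservation (A₁v₁ = A₂v₂) gives v₂ = 1.878 × 62.66/11.59 = 10.16 m/s.
Applying Bernoulli between the two ends and solving for P₂: P₂ = P₁ + ½ρ(v₁² − v₂²) − ρgΔh.
P₂ = 537100 + ½·1000·(1.878² − 10.16²) − 1000·9.81·(+7.969) = 537100 + (-49800) − (78180) = 409100 Pa.

P₂ ≈ 409100 Pa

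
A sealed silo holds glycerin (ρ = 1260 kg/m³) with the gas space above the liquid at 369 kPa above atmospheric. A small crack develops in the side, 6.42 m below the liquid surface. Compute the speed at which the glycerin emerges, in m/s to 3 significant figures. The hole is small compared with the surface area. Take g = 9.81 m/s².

v ≈ 26.7 m/s

Take point 1 at the surface (v₁ ≈ 0) and point 2 at the hole (at atmospheric pressure). Bernoulli: P₁ + ρg h = P_atm + ½ρv₂².
With P₁ − P_atm = 369000 Pa, v₂ = √(2gh + 2ΔP/ρ) = √(2·9.81·6.42 + 2·369000/1260) = 26.7 m/s.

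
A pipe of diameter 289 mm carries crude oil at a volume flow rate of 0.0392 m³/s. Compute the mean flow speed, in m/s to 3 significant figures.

Q = 0.0392 m³/s = 0.0392 m³/s.
v = Q/A = 0.0392 / 0.0656 = 0.598 m/s.

v = 0.598 m/s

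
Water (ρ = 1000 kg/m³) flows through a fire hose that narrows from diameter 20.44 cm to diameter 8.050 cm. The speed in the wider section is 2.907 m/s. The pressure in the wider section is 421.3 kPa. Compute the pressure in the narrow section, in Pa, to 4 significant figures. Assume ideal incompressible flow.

P₂ ≈ 249900 Pa

By continuity, v₂ = v₁·A₁/A₂ = 2.907·(328.1/50.90) = 18.74 m/s.
With no height change, Bernoulli's equation is P₁ + ½ρv₁² = P₂ + ½ρv₂².
P₂ = P₁ − ½ρ(v₂² − v₁²) = 421300 − ½·1000·(18.74² − 2.907²) = 421300 − 171400 = 249900 Pa.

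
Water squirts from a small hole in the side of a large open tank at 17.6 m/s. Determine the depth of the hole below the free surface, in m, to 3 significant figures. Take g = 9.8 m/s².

h = 15.8 m

Torricelli: v = √(2gh), so h = v²/(2g).
h = 17.6²/(2·9.8) = 310/19.60 = 15.8 m.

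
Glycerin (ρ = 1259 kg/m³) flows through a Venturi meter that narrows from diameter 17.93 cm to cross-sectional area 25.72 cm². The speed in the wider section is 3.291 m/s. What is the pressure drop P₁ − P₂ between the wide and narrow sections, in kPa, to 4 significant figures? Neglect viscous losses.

ΔP = 650.3 kPa

By continuity, v₂ = v₁·A₁/A₂ = 3.291·(252.5/25.72) = 32.31 m/s.
With no height change, Bernoulli's equation is P₁ + ½ρv₁² = P₂ + ½ρv₂².
P₁ − P₂ = ½·1259·(32.31² − 3.291²) = ½·1259·1033 = 650300 Pa.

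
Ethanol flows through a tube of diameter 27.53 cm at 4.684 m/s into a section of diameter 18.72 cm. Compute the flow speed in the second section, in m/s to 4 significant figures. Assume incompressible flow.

v₂ = 10.13 m/s

By continuity, v₂ = v₁·A₁/A₂ = 4.684·(595.3/275.2) = 10.13 m/s.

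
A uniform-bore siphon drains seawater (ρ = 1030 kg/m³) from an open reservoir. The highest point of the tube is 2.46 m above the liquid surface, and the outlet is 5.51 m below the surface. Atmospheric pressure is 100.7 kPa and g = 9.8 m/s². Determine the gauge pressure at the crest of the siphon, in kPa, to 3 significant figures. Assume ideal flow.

-80.4 kPa

The outlet speed comes from Torricelli: v = √(2g·5.51) = 10.4 m/s.
The bore is uniform, so the speed at the crest is the same v. Bernoulli surface→crest: P_atm = P_top + ½ρv² + ρg·h_top.
P_top = 100700 − ½·1030·10.4² − 1030·9.8·2.46 = 20300 Pa. So P_gauge = P_top − P_atm = -80400 Pa.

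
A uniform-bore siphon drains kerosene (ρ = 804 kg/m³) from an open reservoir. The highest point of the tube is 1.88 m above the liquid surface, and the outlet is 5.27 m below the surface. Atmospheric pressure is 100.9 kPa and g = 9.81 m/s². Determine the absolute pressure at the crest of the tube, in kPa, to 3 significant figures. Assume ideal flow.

P_top ≈ 44.5 kPa

From the surface to the outlet (both open to atmosphere, surface at rest): v = √(2g·h_out) = √(2·9.81·5.27) = 10.2 m/s.
Continuity keeps v the same throughout the tube; from surface to crest, P_atm + 0 = P_top + ½ρv² + ρg·h_top.
P_top = 100900 − ½·804·10.2² − 804·9.81·1.88 = 44500 Pa.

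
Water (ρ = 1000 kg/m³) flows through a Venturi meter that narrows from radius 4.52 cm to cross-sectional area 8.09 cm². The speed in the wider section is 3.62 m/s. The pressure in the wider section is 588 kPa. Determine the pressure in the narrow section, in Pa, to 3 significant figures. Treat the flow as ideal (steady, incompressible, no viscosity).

P₂ ≈ 182000 Pa

By continuity, v₂ = v₁·A₁/A₂ = 3.62·(64.2/8.09) = 28.7 m/s.
Bernoulli (h₁ = h₂): P₁ − P₂ = ½ρ(v₂² − v₁²).
P₂ = P₁ − ½ρ(v₂² − v₁²) = 588000 − ½·1000·(28.7² − 3.62²) = 588000 − 406000 = 182000 Pa.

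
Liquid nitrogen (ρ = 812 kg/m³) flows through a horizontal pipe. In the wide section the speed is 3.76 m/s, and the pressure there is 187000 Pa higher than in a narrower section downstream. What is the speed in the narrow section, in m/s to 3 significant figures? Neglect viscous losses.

Along the level pipe P + ½ρv² is conserved, hence v₂² = v₁² + 2(P₁ − P₂)/ρ.
v₂ = √(3.76² + 2·187000/812) = √(14.1 + 461) = 21.8 m/s.

v₂ = 21.8 m/s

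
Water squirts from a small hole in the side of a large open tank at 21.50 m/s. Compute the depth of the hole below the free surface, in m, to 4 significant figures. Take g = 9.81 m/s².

h ≈ 23.56 m

Torricelli: v = √(2gh), so h = v²/(2g).
h = 21.50²/(2·9.81) = 462.2/19.62 = 23.56 m.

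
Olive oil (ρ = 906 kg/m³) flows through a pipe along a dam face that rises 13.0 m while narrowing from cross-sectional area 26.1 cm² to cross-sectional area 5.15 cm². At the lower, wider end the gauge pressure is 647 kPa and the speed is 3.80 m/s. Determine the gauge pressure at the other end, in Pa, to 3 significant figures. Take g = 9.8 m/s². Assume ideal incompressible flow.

By continuity, v₂ = v₁·A₁/A₂ = 3.80·(26.1/5.15) = 19.3 m/s.
Bernoulli: P₁ + ½ρv₁² + ρg h₁ = P₂ + ½ρv₂² + ρg h₂, so P₂ = P₁ + ½ρ(v₁² − v₂²) − ρg(h₂ − h₁).
P₂ = 647000 + ½·906·(3.80² − 19.3²) − 906·9.8·(+13.0) = 647000 + (-161000) − (115000) = 370000 Pa.

P₂ ≈ 370000 Pa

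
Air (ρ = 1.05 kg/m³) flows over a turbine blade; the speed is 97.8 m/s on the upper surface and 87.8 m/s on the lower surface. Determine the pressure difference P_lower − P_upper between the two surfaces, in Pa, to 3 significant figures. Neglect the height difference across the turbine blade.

974 Pa

With negligible Δh, P + ½ρv² is constant, so P_low − P_up = ½ρ(v_up² − v_low²).
ΔP = ½·1.05·(97.8² − 87.8²) = 974 Pa.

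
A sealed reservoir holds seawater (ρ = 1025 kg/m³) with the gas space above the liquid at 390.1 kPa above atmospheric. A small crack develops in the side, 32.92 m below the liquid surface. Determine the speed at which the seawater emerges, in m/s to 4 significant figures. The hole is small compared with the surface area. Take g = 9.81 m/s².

Take point 1 at the surface (v₁ ≈ 0) and point 2 at the hole (at atmospheric pressure). Bernoulli: P₁ + ρg h = P_atm + ½ρv₂².
With P₁ − P_atm = 390100 Pa, v₂ = √(2gh + 2ΔP/ρ) = √(2·9.81·32.92 + 2·390100/1025) = 37.51 m/s.

v ≈ 37.51 m/s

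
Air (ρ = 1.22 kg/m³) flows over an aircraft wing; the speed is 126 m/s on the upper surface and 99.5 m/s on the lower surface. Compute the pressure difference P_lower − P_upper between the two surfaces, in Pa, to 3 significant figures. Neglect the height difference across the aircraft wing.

Bernoulli (same height): P_lower − P_upper = ½ρ(v_upper² − v_lower²).
ΔP = ½·1.22·(126² − 99.5²) = 3650 Pa.

ΔP = 3650 Pa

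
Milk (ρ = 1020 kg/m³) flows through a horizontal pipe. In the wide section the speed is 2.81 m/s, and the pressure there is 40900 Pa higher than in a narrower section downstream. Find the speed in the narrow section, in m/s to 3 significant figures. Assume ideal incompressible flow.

Along the level pipe P + ½ρv² is conserved, hence v₂² = v₁² + 2(P₁ − P₂)/ρ.
v₂ = √(2.81² + 2·40900/1020) = √(7.90 + 80.2) = 9.39 m/s.

v₂ ≈ 9.39 m/s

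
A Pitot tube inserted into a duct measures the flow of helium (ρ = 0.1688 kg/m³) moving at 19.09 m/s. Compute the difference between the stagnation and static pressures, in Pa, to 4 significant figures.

ΔP ≈ 30.76 Pa

At the stagnation point the flow is brought to rest, so Bernoulli gives P_stag − P_static = ½ρv².
ΔP = ½·0.1688·19.09² = 30.76 Pa.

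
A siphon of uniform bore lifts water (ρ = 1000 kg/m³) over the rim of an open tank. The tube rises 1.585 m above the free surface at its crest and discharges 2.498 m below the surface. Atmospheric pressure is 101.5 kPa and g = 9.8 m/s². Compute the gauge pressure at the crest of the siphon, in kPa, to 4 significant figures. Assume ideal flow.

The outlet speed comes from Torricelli: v = √(2g·2.498) = 6.997 m/s.
Continuity keeps v the same throughout the tube; from surface to crest, P_atm + 0 = P_top + ½ρv² + ρg·h_top.
P_top = 101500 − ½·1000·6.997² − 1000·9.8·1.585 = 61490 Pa. So P_gauge = P_top − P_atm = -40010 Pa.

P_gauge ≈ -40.01 kPa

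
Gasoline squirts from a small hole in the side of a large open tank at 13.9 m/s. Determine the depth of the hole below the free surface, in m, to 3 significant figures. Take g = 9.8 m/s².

9.86 m

For a small hole in a large open tank, ½v² = gh, giving h = v²/(2g).
h = 13.9²/(2·9.8) = 193/19.60 = 9.86 m.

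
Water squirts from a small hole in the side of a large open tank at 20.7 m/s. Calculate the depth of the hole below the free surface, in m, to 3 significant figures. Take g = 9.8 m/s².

h ≈ 21.9 m

Torricelli: v = √(2gh), so h = v²/(2g).
h = 20.7²/(2·9.8) = 428/19.60 = 21.9 m.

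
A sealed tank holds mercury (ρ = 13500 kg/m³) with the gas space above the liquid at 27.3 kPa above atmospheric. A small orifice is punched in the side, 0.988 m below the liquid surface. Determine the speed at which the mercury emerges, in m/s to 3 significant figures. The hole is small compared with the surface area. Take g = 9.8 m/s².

v ≈ 4.84 m/s

Take point 1 at the surface (v₁ ≈ 0) and point 2 at the hole (at atmospheric pressure). Bernoulli: P₁ + ρg h = P_atm + ½ρv₂².
With P₁ − P_atm = 27300 Pa, v₂ = √(2gh + 2ΔP/ρ) = √(2·9.8·0.988 + 2·27300/13500) = 4.84 m/s.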